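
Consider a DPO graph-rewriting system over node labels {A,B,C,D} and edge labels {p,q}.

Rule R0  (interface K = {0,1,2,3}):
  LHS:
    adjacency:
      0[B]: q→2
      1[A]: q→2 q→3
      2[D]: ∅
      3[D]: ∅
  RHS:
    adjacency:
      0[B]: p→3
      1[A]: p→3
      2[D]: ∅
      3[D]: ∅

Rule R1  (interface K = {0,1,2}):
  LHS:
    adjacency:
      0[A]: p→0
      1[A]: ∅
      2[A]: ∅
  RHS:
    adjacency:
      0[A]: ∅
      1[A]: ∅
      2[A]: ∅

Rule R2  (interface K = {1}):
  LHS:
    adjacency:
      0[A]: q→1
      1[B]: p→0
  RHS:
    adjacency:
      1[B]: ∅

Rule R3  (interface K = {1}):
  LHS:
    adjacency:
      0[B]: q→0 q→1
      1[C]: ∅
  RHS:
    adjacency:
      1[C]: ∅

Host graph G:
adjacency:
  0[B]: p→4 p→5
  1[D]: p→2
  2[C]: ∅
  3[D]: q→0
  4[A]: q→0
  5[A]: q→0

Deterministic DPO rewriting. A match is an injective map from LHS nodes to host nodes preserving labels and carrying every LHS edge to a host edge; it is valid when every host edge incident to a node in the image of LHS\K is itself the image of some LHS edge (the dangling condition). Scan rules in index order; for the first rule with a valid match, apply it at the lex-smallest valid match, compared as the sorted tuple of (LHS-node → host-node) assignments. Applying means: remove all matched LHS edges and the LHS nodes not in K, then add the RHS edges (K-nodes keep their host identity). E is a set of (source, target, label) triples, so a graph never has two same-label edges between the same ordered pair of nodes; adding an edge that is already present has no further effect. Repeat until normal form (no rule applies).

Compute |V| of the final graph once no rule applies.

Answer: 4

Derivation:
start.  V:6 E:6  edges: 0-p->4 0-p->5 1-p->2 3-q->0 4-q->0 5-q->0
1. fire R2 via {0↦4, 1↦0}  →  V:5 E:4  edges: 0-p->5 1-p->2 3-q->0 5-q->0
2. fire R2 via {0↦5, 1↦0}  →  V:4 E:2  edges: 1-p->2 3-q->0
halt: no rule applies after step 2
NF nodes: {0:B, 1:D, 2:C, 3:D}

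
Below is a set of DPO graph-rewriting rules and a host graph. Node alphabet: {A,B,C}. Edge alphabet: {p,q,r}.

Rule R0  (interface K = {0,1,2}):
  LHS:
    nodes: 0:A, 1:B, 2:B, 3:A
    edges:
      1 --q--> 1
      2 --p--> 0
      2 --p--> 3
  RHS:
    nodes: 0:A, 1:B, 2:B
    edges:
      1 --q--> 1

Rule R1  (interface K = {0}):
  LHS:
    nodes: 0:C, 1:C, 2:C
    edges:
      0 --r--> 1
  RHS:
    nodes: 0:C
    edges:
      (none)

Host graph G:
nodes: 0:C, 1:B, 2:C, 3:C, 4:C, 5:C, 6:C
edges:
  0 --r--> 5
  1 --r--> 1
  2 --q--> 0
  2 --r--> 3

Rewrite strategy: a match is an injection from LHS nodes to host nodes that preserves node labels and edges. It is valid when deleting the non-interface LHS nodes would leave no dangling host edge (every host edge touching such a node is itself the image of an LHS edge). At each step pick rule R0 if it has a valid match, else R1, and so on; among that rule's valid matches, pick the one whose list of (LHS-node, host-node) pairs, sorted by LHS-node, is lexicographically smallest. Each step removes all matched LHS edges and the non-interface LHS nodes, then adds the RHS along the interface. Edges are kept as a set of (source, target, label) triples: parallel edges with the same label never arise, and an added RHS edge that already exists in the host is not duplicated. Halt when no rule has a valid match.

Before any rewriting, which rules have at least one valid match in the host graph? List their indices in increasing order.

R0: no valid match — LHS pattern not found
R1: 4 valid matches — {0↦0, 1↦5, 2↦4}, {0↦0, 1↦5, 2↦6}, {0↦2, 1↦3, 2↦4} (+1 more)

Answer: [R1]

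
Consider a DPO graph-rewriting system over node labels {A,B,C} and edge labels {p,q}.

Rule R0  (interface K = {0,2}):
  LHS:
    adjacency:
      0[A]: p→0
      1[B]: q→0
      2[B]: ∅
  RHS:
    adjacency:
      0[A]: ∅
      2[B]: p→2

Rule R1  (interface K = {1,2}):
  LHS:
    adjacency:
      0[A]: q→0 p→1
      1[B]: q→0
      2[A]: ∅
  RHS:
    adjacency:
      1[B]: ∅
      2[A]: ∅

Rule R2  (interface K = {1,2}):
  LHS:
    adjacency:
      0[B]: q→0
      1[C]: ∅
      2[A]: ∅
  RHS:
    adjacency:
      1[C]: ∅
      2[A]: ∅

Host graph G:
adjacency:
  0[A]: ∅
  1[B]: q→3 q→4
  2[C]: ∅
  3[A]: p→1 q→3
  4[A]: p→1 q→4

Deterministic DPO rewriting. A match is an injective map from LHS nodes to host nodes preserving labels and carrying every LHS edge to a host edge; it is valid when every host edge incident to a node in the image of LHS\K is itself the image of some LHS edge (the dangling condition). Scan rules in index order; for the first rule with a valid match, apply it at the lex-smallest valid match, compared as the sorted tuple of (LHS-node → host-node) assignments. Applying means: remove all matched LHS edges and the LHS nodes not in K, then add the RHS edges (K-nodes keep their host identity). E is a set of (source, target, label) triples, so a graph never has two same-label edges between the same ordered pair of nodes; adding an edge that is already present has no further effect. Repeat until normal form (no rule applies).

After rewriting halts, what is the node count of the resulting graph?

Answer: 3

Steps:
initial: |V|=5 |E|=6  E = 1-q->3 1-q->4 3-p->1 3-q->3 4-p->1 4-q->4
step 1: apply R1 at {0↦3, 1↦1, 2↦0}  → |V|=4 |E|=3  E = 1-q->4 4-p->1 4-q->4
step 2: apply R1 at {0↦4, 1↦1, 2↦0}  → |V|=3 |E|=0  E = ∅
normal form: no rule applies after step 2
NF nodes: {0:A, 1:B, 2:C}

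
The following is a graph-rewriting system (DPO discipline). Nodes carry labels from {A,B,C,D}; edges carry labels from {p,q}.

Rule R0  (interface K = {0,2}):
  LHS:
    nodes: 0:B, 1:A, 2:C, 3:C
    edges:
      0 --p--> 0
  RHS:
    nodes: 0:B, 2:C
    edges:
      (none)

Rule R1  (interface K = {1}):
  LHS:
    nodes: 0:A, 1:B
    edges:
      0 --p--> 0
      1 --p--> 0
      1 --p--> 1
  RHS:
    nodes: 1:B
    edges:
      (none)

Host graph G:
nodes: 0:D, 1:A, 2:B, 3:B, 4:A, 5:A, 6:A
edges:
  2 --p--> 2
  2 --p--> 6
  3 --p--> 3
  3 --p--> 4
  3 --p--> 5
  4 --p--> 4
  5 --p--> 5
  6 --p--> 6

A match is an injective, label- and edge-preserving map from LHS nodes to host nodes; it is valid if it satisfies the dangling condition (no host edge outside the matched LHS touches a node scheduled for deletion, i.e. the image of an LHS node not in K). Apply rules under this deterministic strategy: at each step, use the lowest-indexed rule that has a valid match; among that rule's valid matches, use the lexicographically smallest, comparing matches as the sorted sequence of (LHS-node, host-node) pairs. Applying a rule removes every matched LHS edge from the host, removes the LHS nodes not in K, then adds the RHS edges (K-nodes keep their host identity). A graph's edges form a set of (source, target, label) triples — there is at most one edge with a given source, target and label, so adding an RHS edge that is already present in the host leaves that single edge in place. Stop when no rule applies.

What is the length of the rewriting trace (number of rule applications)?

start.  V:7 E:8  edges: 2-p->2 2-p->6 3-p->3 3-p->4 3-p->5 4-p->4 5-p->5 6-p->6
1. fire R1 via {0↦4, 1↦3}  →  V:6 E:5  edges: 2-p->2 2-p->6 3-p->5 5-p->5 6-p->6
2. fire R1 via {0↦6, 1↦2}  →  V:5 E:2  edges: 3-p->5 5-p->5
normal form: no rule applies after step 2

Answer: 2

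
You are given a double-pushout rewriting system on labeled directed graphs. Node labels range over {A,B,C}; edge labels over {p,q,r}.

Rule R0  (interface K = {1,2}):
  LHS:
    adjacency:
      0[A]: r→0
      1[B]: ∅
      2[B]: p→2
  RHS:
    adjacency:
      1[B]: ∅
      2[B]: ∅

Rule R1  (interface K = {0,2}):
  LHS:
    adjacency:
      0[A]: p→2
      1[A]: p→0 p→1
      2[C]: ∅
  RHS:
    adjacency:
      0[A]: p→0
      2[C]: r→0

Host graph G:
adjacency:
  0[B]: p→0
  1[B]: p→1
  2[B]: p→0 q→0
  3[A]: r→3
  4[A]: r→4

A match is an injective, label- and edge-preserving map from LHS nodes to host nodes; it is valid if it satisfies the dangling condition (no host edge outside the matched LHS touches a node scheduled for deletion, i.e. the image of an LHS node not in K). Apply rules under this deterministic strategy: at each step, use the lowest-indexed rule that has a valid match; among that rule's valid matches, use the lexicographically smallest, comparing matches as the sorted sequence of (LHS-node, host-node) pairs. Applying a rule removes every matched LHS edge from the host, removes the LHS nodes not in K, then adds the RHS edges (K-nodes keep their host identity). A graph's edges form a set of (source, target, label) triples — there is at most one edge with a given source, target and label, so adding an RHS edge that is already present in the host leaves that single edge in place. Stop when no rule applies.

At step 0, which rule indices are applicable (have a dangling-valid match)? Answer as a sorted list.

Answer: [R0]

Derivation:
R0: 8 valid matches — {0↦3, 1↦0, 2↦1}, {0↦3, 1↦1, 2↦0}, {0↦3, 1↦2, 2↦0} (+5 more)
R1: no valid match — LHS pattern not found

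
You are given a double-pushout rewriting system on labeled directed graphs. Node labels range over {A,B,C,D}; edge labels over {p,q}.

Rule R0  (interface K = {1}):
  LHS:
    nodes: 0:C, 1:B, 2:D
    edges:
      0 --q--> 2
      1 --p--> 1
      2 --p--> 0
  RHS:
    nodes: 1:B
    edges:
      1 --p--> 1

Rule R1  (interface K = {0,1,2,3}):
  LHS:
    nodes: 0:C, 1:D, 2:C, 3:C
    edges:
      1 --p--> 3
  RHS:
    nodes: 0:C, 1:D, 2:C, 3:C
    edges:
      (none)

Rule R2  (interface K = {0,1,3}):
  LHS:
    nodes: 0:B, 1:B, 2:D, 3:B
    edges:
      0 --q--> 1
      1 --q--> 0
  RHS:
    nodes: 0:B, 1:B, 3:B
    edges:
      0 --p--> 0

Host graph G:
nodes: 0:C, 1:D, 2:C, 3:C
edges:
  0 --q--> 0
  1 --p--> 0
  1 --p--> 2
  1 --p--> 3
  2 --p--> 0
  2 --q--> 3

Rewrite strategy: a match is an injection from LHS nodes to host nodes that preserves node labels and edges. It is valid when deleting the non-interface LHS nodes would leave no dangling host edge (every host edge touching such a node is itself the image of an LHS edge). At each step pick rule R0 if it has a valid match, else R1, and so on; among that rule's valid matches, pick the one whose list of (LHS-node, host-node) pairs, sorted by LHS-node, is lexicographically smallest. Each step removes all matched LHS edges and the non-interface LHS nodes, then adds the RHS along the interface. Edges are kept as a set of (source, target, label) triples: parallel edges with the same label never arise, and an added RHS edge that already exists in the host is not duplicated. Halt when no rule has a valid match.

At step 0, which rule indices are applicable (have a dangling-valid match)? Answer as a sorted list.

Answer: [R1]

Derivation:
R0: no valid match — LHS pattern not found
R1: 6 valid matches — {0↦0, 1↦1, 2↦2, 3↦3}, {0↦0, 1↦1, 2↦3, 3↦2}, {0↦2, 1↦1, 2↦0, 3↦3} (+3 more)
R2: no valid match — LHS pattern not found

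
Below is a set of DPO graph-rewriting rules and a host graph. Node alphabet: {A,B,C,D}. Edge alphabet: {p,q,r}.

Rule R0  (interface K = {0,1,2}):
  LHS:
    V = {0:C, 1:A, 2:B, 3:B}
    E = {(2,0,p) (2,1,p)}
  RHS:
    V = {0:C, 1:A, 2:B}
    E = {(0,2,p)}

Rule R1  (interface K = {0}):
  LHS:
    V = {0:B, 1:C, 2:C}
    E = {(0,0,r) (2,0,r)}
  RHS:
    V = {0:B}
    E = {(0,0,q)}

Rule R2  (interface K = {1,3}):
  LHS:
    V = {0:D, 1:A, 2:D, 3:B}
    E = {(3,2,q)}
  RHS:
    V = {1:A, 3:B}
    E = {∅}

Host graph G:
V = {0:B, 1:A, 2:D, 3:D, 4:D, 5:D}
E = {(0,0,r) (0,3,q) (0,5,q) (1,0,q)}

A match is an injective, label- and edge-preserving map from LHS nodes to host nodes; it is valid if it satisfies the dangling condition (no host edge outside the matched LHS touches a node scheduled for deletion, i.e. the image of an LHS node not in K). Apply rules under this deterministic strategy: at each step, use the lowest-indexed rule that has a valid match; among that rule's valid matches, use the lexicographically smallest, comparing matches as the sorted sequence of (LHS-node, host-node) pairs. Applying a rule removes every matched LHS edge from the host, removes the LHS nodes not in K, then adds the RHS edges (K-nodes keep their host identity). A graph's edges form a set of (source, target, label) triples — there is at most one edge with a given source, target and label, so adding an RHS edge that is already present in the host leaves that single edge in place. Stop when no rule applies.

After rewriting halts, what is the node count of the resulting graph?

Answer: 2

Steps:
[0] host  ⇒  6 nodes, 4 edges  {0-r->0 0-q->3 0-q->5 1-q->0}
[1] R2 @ {0↦2, 1↦1, 2↦3, 3↦0}  ⇒  4 nodes, 3 edges  {0-r->0 0-q->5 1-q->0}
[2] R2 @ {0↦4, 1↦1, 2↦5, 3↦0}  ⇒  2 nodes, 2 edges  {0-r->0 1-q->0}
final graph: no rule applies after step 2
NF nodes: {0:B, 1:A}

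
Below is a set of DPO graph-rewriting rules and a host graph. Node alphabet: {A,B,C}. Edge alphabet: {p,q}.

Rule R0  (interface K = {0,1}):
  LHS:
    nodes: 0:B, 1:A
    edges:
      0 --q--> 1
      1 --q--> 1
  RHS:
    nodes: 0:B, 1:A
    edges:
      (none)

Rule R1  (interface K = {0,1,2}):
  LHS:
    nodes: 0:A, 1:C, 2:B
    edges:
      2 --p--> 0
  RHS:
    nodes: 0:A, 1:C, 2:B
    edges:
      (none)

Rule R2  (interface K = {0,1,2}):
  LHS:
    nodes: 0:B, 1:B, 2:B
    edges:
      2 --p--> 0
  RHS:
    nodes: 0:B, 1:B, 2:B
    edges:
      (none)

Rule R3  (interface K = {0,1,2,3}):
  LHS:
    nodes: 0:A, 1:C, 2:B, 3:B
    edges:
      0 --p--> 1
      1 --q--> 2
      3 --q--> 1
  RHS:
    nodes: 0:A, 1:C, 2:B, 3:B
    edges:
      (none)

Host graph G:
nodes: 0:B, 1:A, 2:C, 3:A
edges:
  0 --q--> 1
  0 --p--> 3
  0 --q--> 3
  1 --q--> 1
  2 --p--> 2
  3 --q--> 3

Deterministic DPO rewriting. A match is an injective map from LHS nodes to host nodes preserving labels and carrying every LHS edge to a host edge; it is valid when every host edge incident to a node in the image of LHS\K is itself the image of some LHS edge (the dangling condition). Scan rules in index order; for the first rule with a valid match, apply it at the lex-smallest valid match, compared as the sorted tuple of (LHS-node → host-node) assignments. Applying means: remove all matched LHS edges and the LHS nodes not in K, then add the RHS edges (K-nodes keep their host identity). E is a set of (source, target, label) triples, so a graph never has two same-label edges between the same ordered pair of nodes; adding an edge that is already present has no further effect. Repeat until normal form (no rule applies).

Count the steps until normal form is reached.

Answer: 3

Rewrite trace:
[0] host  ⇒  4 nodes, 6 edges  {0-q->1 0-p->3 0-q->3 1-q->1 2-p->2 3-q->3}
[1] R0 @ {0↦0, 1↦1}  ⇒  4 nodes, 4 edges  {0-p->3 0-q->3 2-p->2 3-q->3}
[2] R0 @ {0↦0, 1↦3}  ⇒  4 nodes, 2 edges  {0-p->3 2-p->2}
[3] R1 @ {0↦3, 1↦2, 2↦0}  ⇒  4 nodes, 1 edges  {2-p->2}
final graph: no rule applies after step 3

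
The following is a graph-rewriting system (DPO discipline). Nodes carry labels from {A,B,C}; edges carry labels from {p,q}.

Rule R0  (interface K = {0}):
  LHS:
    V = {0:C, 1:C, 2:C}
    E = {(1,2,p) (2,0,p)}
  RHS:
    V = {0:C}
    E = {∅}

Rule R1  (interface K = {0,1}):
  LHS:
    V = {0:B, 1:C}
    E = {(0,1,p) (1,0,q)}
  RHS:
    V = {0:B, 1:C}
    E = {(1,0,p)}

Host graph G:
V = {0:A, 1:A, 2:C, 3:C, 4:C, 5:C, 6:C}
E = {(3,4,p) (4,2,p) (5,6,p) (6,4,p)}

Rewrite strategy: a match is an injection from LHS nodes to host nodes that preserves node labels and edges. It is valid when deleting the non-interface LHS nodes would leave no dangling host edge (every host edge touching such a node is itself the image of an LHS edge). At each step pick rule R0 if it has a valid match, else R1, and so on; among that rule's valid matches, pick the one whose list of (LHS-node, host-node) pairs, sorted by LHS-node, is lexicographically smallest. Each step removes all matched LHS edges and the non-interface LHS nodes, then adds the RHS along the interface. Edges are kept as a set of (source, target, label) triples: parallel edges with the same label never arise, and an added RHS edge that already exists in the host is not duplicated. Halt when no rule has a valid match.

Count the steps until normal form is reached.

Answer: 2

Derivation:
start.  V:7 E:4  edges: 3-p->4 4-p->2 5-p->6 6-p->4
1. fire R0 via {0↦4, 1↦5, 2↦6}  →  V:5 E:2  edges: 3-p->4 4-p->2
2. fire R0 via {0↦2, 1↦3, 2↦4}  →  V:3 E:0  edges: ∅
final graph: no rule applies after step 2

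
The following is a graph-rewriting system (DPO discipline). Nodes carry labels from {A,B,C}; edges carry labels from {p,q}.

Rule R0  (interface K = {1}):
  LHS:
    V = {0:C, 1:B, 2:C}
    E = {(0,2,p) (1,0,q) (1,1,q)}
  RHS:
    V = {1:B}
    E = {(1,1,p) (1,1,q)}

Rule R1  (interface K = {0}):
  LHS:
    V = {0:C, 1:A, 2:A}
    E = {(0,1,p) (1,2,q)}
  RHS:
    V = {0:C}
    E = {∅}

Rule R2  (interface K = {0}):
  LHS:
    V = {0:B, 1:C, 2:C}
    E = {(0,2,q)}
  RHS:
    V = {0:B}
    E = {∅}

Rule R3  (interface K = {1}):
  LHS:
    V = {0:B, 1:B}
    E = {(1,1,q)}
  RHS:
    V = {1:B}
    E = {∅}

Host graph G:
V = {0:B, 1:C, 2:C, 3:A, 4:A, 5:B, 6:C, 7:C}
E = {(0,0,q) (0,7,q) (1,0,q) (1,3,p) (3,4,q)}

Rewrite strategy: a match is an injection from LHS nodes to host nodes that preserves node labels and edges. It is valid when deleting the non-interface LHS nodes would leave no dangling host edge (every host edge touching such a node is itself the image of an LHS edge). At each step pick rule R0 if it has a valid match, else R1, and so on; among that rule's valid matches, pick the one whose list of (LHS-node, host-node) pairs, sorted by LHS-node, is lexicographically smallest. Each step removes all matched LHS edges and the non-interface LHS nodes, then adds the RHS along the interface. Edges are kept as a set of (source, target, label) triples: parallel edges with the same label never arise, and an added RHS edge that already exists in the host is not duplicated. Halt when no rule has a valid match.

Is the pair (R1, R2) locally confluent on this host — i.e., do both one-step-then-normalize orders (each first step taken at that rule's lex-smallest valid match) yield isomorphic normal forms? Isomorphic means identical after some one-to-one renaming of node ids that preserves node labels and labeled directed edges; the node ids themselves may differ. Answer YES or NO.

branch R1-first: apply at {0↦1, 1↦3, 2↦4} → |E|=3, then 2 more step(s) → NF |V|=3 |E|=1 V={0:B, 1:C, 6:C} E=1-q->0
branch R2-first: apply at {0↦0, 1↦2, 2↦7} → |E|=4, then 2 more step(s) → NF |V|=3 |E|=1 V={0:B, 1:C, 6:C} E=1-q->0
graphs isomorphic (equal up to label-preserving node renaming)

Answer: YES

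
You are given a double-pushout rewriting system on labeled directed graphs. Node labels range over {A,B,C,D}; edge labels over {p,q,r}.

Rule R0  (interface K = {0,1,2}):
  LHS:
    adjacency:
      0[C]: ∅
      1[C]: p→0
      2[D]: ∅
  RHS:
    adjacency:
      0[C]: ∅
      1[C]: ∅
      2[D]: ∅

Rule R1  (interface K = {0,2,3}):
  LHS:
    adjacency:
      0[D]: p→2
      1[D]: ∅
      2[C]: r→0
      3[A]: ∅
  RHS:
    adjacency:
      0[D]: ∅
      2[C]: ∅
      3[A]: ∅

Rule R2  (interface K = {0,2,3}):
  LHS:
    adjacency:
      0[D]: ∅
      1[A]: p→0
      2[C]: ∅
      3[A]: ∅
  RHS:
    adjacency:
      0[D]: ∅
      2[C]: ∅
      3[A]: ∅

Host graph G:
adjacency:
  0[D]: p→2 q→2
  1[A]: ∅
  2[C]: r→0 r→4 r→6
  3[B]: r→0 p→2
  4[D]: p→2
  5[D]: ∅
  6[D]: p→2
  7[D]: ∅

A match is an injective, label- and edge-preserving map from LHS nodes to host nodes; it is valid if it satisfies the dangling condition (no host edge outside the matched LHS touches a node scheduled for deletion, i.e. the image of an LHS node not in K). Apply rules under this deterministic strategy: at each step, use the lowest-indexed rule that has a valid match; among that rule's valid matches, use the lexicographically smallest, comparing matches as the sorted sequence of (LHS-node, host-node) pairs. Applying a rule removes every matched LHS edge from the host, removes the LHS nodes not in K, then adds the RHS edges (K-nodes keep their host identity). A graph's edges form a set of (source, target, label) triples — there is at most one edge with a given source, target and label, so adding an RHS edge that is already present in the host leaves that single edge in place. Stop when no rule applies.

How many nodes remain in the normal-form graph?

initial: |V|=8 |E|=9  E = 0-p->2 0-q->2 2-r->0 2-r->4 2-r->6 3-r->0 3-p->2 4-p->2 6-p->2
step 1: apply R1 at {0↦0, 1↦5, 2↦2, 3↦1}  → |V|=7 |E|=7  E = 0-q->2 2-r->4 2-r->6 3-r->0 3-p->2 4-p->2 6-p->2
step 2: apply R1 at {0↦4, 1↦7, 2↦2, 3↦1}  → |V|=6 |E|=5  E = 0-q->2 2-r->6 3-r->0 3-p->2 6-p->2
step 3: apply R1 at {0↦6, 1↦4, 2↦2, 3↦1}  → |V|=5 |E|=3  E = 0-q->2 3-r->0 3-p->2
normal form: no rule applies after step 3
NF nodes: {0:D, 1:A, 2:C, 3:B, 6:D}

Answer: 5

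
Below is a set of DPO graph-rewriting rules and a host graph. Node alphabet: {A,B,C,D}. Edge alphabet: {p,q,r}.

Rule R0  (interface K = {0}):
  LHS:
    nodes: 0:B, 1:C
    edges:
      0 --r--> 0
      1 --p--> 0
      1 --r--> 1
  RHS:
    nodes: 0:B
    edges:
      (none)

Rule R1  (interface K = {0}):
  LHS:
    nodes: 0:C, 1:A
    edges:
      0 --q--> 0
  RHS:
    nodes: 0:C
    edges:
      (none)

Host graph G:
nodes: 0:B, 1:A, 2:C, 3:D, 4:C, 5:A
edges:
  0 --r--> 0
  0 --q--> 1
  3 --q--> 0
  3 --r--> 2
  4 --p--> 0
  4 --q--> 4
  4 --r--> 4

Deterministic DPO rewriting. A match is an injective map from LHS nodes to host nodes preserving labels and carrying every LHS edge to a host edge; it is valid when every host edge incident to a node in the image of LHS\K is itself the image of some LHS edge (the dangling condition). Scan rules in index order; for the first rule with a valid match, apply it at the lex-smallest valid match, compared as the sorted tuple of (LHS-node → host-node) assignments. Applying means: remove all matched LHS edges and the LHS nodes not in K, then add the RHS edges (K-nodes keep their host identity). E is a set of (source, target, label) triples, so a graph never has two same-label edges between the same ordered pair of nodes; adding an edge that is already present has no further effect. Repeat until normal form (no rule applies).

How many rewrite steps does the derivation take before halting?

Answer: 2

Derivation:
initial: |V|=6 |E|=7  E = 0-r->0 0-q->1 3-q->0 3-r->2 4-p->0 4-q->4 4-r->4
step 1: apply R1 at {0↦4, 1↦5}  → |V|=5 |E|=6  E = 0-r->0 0-q->1 3-q->0 3-r->2 4-p->0 4-r->4
step 2: apply R0 at {0↦0, 1↦4}  → |V|=4 |E|=3  E = 0-q->1 3-q->0 3-r->2
final graph: no rule applies after step 2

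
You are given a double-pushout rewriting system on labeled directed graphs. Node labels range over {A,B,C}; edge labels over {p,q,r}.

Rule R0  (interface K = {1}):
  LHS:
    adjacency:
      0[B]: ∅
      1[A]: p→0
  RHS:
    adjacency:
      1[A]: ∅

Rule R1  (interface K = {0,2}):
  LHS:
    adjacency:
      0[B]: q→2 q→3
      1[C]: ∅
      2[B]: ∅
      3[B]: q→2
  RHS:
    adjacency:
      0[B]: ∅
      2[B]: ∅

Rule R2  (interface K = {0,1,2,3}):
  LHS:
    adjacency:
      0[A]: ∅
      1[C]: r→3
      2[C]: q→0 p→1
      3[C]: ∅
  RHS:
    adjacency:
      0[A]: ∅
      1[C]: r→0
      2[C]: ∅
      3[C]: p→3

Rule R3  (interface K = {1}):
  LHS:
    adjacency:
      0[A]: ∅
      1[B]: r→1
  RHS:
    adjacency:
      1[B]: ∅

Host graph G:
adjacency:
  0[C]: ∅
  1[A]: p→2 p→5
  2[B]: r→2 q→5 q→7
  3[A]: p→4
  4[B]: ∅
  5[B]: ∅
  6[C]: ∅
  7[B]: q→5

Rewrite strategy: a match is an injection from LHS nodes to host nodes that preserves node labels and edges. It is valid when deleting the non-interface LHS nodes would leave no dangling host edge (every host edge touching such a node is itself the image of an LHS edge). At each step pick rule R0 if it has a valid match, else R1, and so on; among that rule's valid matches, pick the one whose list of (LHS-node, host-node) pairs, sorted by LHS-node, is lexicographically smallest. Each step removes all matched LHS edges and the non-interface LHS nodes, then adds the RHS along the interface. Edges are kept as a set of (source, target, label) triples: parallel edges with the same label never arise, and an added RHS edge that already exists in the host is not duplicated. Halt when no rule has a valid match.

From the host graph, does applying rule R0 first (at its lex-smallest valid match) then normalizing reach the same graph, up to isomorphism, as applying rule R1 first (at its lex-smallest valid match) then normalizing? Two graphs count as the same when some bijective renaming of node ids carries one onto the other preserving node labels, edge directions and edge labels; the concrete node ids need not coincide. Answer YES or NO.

Answer: YES

Steps:
branch R0-first: apply at {0↦4, 1↦3} → |E|=6, then 4 more step(s) → NF |V|=2 |E|=0 V={1:A, 6:C} E=∅
branch R1-first: apply at {0↦2, 1↦0, 2↦5, 3↦7} → |E|=4, then 4 more step(s) → NF |V|=2 |E|=0 V={1:A, 6:C} E=∅
graphs isomorphic (equal up to label-preserving node renaming)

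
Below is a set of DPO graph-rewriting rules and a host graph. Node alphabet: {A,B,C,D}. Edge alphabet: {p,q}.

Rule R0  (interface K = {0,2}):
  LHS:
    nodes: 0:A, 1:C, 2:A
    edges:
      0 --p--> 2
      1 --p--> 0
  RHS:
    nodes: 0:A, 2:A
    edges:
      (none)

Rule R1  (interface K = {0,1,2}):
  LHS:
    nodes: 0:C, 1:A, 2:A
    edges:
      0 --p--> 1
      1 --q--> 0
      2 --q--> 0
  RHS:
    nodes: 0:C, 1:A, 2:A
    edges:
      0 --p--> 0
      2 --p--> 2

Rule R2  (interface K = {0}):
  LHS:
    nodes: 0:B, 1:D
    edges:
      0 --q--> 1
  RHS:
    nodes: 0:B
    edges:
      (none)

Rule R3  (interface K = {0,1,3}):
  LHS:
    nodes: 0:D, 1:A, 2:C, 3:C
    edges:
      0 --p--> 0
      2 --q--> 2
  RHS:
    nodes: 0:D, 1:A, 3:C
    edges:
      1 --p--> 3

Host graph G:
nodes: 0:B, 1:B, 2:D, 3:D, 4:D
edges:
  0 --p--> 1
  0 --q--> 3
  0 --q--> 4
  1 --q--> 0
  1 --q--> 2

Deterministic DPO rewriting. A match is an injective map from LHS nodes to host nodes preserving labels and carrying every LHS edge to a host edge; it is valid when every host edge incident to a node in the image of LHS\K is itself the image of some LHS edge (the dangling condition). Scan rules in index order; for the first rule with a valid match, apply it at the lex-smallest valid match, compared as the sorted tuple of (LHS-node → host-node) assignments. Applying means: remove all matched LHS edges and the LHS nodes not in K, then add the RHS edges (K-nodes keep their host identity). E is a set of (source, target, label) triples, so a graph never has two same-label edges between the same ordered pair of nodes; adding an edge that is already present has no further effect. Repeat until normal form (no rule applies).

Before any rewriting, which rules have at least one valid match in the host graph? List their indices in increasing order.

R0: no valid match — LHS pattern not found
R1: no valid match — LHS pattern not found
R2: 3 valid matches — {0↦0, 1↦3}, {0↦0, 1↦4}, {0↦1, 1↦2}
R3: no valid match — LHS pattern not found

Answer: [R2]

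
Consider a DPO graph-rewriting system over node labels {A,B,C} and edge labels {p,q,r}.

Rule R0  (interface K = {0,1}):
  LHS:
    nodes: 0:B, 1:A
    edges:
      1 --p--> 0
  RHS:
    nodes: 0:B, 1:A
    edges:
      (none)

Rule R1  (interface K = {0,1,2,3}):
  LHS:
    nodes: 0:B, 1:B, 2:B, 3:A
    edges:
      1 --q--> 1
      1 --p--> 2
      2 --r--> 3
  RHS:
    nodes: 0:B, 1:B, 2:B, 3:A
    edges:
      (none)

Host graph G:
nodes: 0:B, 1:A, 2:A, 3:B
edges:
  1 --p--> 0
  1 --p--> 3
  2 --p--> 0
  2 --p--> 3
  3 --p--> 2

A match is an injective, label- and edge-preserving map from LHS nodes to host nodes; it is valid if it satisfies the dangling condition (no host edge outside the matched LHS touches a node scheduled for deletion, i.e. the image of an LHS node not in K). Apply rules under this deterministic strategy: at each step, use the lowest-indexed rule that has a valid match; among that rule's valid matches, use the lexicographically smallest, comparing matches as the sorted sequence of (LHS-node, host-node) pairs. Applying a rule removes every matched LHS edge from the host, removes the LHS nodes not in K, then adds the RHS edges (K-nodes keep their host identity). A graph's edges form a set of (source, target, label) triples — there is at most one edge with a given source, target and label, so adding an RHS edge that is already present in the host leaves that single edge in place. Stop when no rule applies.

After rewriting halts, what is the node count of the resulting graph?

Answer: 4

Derivation:
[0] host  ⇒  4 nodes, 5 edges  {1-p->0 1-p->3 2-p->0 2-p->3 3-p->2}
[1] R0 @ {0↦0, 1↦1}  ⇒  4 nodes, 4 edges  {1-p->3 2-p->0 2-p->3 3-p->2}
[2] R0 @ {0↦0, 1↦2}  ⇒  4 nodes, 3 edges  {1-p->3 2-p->3 3-p->2}
[3] R0 @ {0↦3, 1↦1}  ⇒  4 nodes, 2 edges  {2-p->3 3-p->2}
[4] R0 @ {0↦3, 1↦2}  ⇒  4 nodes, 1 edges  {3-p->2}
halt: no rule applies after step 4
NF nodes: {0:B, 1:A, 2:A, 3:B}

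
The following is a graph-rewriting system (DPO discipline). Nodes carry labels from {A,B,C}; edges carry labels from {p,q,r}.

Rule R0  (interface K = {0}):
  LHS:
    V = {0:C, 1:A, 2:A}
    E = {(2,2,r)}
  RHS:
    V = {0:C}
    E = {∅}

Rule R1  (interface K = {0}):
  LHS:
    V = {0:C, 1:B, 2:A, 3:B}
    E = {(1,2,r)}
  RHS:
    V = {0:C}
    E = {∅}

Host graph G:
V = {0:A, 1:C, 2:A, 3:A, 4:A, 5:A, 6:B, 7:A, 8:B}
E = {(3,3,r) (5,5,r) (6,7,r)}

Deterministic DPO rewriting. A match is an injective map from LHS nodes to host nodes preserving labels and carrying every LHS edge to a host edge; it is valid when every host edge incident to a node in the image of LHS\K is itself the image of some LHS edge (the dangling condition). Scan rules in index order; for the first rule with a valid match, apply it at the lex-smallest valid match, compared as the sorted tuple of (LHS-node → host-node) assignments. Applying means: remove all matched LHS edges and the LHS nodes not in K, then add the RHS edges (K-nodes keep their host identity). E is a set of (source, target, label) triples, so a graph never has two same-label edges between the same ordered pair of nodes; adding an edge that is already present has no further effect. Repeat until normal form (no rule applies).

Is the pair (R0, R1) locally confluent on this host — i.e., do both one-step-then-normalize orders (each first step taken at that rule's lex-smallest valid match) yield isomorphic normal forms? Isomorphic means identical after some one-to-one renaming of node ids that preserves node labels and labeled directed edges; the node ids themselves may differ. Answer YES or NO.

branch R0-first: apply at {0↦1, 1↦0, 2↦3} → |E|=2, then 2 more step(s) → NF |V|=2 |E|=0 V={1:C, 4:A} E=∅
branch R1-first: apply at {0↦1, 1↦6, 2↦7, 3↦8} → |E|=2, then 2 more step(s) → NF |V|=2 |E|=0 V={1:C, 4:A} E=∅
graphs isomorphic (equal up to label-preserving node renaming)

Answer: YES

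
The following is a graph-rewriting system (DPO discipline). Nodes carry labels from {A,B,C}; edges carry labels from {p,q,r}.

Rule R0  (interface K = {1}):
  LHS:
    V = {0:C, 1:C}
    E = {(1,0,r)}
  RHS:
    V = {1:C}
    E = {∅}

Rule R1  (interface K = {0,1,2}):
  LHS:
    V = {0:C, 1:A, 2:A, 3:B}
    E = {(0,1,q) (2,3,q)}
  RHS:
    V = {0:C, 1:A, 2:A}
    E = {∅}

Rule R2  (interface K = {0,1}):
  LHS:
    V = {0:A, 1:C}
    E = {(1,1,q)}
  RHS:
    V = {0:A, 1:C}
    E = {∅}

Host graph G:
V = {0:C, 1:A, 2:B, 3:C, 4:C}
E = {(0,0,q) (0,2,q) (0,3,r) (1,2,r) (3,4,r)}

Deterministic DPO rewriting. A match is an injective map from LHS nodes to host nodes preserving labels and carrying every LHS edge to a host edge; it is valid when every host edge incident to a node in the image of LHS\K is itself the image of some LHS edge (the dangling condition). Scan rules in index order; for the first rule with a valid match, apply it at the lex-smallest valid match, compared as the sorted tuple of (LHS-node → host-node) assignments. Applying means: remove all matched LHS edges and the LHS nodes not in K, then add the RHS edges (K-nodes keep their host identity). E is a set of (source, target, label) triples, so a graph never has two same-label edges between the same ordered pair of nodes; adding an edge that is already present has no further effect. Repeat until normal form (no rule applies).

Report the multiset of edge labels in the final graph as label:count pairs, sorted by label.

[0] host  ⇒  5 nodes, 5 edges  {0-q->0 0-q->2 0-r->3 1-r->2 3-r->4}
[1] R0 @ {0↦4, 1↦3}  ⇒  4 nodes, 4 edges  {0-q->0 0-q->2 0-r->3 1-r->2}
[2] R0 @ {0↦3, 1↦0}  ⇒  3 nodes, 3 edges  {0-q->0 0-q->2 1-r->2}
[3] R2 @ {0↦1, 1↦0}  ⇒  3 nodes, 2 edges  {0-q->2 1-r->2}
final graph: no rule applies after step 3
NF edges: [(0, 2, 'q'), (1, 2, 'r')]

Answer: q:1 r:1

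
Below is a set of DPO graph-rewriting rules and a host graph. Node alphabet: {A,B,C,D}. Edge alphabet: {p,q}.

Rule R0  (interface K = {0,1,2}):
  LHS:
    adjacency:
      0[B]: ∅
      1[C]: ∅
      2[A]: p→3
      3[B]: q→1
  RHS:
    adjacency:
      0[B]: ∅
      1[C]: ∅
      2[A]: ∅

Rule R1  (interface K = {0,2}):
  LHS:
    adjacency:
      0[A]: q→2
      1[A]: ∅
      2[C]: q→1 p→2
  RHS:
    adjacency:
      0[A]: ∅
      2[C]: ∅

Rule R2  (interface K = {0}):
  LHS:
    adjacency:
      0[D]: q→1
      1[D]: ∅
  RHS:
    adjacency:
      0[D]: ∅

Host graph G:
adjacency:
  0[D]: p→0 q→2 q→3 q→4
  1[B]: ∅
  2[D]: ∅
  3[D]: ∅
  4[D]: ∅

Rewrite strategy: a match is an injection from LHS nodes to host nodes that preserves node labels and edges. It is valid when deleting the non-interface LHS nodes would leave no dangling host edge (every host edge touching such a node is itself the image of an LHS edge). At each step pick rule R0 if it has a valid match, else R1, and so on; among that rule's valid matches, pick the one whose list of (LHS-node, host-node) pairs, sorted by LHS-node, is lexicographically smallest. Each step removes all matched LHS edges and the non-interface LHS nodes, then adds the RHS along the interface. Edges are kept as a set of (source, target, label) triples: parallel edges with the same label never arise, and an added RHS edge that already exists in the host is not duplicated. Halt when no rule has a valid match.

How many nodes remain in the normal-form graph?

[0] host  ⇒  5 nodes, 4 edges  {0-p->0 0-q->2 0-q->3 0-q->4}
[1] R2 @ {0↦0, 1↦2}  ⇒  4 nodes, 3 edges  {0-p->0 0-q->3 0-q->4}
[2] R2 @ {0↦0, 1↦3}  ⇒  3 nodes, 2 edges  {0-p->0 0-q->4}
[3] R2 @ {0↦0, 1↦4}  ⇒  2 nodes, 1 edges  {0-p->0}
final graph: no rule applies after step 3
NF nodes: {0:D, 1:B}

Answer: 2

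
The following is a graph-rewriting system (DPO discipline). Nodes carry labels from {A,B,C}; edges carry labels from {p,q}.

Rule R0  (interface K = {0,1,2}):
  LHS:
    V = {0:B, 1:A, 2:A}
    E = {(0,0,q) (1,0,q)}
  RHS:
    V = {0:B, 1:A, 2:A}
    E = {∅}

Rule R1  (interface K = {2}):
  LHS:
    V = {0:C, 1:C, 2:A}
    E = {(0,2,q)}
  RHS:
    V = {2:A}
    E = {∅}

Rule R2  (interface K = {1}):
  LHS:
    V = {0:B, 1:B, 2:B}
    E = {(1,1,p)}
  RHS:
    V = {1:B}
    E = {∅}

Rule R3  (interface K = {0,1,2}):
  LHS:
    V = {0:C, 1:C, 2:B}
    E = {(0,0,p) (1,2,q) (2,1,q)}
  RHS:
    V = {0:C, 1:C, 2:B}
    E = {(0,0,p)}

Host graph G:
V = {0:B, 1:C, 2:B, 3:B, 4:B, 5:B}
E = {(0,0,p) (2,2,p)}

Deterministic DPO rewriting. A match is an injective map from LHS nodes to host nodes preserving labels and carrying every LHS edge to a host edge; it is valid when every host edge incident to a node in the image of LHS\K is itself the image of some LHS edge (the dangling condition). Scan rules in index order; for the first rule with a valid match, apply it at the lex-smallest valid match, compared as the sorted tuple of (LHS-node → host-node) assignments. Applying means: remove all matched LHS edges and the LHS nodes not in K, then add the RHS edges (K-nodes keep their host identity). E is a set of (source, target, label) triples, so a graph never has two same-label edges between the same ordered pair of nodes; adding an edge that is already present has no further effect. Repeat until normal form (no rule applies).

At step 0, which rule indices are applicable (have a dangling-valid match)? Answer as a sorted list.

Answer: [R2]

Derivation:
R0: no valid match — LHS pattern not found
R1: no valid match — LHS pattern not found
R2: 12 valid matches — {0↦3, 1↦0, 2↦4}, {0↦3, 1↦0, 2↦5}, {0↦3, 1↦2, 2↦4} (+9 more)
R3: no valid match — LHS pattern not found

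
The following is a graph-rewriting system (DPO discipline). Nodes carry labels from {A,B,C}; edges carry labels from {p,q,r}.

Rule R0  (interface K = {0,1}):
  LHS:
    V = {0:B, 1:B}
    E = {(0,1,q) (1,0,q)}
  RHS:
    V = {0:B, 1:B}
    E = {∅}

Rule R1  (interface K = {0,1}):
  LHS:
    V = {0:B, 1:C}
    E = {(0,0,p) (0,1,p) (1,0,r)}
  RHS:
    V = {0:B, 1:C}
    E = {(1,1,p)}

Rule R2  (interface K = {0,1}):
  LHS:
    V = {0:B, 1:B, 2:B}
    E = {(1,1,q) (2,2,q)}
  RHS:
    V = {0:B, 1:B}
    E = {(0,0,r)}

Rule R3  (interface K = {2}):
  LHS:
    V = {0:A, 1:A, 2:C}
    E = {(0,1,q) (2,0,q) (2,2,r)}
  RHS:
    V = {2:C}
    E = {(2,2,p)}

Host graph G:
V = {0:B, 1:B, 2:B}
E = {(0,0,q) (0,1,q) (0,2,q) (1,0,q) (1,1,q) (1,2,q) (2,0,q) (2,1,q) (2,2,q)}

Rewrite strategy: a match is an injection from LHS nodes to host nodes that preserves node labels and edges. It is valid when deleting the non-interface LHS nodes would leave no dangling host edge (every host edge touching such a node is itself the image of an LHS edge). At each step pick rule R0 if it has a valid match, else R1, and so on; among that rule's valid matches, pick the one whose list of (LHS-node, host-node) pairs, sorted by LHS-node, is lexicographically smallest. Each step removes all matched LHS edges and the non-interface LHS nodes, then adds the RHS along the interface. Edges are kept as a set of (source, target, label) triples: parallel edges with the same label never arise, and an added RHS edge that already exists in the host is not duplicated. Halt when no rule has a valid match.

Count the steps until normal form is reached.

initial: |V|=3 |E|=9  E = 0-q->0 0-q->1 0-q->2 1-q->0 1-q->1 1-q->2 2-q->0 2-q->1 2-q->2
step 1: apply R0 at {0↦0, 1↦1}  → |V|=3 |E|=7  E = 0-q->0 0-q->2 1-q->1 1-q->2 2-q->0 2-q->1 2-q->2
step 2: apply R0 at {0↦0, 1↦2}  → |V|=3 |E|=5  E = 0-q->0 1-q->1 1-q->2 2-q->1 2-q->2
step 3: apply R0 at {0↦1, 1↦2}  → |V|=3 |E|=3  E = 0-q->0 1-q->1 2-q->2
step 4: apply R2 at {0↦0, 1↦1, 2↦2}  → |V|=2 |E|=2  E = 0-q->0 0-r->0
normal form: no rule applies after step 4

Answer: 4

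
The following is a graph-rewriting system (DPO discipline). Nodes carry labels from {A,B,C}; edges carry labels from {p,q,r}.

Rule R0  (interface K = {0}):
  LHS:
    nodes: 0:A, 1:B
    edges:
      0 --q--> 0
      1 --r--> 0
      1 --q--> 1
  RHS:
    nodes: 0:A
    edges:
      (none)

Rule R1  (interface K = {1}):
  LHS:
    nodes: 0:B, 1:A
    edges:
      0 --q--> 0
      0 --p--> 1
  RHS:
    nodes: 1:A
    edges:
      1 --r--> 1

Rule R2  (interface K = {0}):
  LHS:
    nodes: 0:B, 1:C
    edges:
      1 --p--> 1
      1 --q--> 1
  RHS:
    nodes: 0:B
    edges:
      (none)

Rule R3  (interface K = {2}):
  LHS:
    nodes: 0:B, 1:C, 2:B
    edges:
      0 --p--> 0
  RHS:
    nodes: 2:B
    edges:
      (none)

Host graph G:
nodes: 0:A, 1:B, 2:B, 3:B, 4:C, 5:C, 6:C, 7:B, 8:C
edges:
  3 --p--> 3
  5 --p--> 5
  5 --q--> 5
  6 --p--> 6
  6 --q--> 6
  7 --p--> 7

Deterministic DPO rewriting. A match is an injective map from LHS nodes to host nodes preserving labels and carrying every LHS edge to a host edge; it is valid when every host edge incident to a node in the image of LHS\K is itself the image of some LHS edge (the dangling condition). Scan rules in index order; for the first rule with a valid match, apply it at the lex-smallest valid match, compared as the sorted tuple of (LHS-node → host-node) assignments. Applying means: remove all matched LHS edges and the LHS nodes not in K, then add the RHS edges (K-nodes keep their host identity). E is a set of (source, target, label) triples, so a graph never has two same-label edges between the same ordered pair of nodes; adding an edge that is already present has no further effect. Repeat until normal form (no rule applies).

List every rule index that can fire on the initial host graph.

R0: no valid match — LHS pattern not found
R1: no valid match — LHS pattern not found
R2: 8 valid matches — {0↦1, 1↦5}, {0↦1, 1↦6}, {0↦2, 1↦5} (+5 more)
R3: 12 valid matches — {0↦3, 1↦4, 2↦1}, {0↦3, 1↦4, 2↦2}, {0↦3, 1↦4, 2↦7} (+9 more)

Answer: [R2,R3]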